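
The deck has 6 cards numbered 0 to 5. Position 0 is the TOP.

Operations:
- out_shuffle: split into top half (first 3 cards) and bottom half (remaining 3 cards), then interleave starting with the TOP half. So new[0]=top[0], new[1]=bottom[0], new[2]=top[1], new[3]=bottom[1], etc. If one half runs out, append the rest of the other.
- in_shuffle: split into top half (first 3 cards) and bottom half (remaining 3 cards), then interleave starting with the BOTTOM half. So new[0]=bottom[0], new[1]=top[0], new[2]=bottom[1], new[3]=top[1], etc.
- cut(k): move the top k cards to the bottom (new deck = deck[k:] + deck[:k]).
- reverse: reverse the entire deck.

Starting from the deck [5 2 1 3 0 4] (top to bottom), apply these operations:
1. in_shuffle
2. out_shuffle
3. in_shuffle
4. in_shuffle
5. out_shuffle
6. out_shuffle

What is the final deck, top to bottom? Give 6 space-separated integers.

After op 1 (in_shuffle): [3 5 0 2 4 1]
After op 2 (out_shuffle): [3 2 5 4 0 1]
After op 3 (in_shuffle): [4 3 0 2 1 5]
After op 4 (in_shuffle): [2 4 1 3 5 0]
After op 5 (out_shuffle): [2 3 4 5 1 0]
After op 6 (out_shuffle): [2 5 3 1 4 0]

Answer: 2 5 3 1 4 0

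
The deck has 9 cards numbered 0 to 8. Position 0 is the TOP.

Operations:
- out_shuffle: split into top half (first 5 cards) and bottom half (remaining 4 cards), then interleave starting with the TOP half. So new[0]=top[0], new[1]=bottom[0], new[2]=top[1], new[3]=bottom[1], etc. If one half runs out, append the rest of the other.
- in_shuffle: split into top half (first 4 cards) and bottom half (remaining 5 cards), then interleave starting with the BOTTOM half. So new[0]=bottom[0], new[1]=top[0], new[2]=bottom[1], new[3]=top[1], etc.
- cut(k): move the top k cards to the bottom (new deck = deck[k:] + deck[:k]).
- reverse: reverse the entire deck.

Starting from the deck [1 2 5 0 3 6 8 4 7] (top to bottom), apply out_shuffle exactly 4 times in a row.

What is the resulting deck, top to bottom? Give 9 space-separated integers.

After op 1 (out_shuffle): [1 6 2 8 5 4 0 7 3]
After op 2 (out_shuffle): [1 4 6 0 2 7 8 3 5]
After op 3 (out_shuffle): [1 7 4 8 6 3 0 5 2]
After op 4 (out_shuffle): [1 3 7 0 4 5 8 2 6]

Answer: 1 3 7 0 4 5 8 2 6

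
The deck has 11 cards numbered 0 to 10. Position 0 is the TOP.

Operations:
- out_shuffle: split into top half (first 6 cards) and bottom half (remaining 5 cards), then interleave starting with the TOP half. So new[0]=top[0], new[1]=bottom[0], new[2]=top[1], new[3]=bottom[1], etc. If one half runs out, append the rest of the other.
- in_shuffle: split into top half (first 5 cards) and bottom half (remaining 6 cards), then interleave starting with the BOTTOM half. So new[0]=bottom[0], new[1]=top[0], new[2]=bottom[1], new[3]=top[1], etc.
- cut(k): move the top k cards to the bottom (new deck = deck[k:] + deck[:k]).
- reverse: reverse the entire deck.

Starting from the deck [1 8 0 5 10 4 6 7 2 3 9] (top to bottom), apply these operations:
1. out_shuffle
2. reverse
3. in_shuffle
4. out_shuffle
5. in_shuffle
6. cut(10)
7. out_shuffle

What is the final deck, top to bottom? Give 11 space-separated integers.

Answer: 10 4 6 7 2 3 9 1 8 0 5

Derivation:
After op 1 (out_shuffle): [1 6 8 7 0 2 5 3 10 9 4]
After op 2 (reverse): [4 9 10 3 5 2 0 7 8 6 1]
After op 3 (in_shuffle): [2 4 0 9 7 10 8 3 6 5 1]
After op 4 (out_shuffle): [2 8 4 3 0 6 9 5 7 1 10]
After op 5 (in_shuffle): [6 2 9 8 5 4 7 3 1 0 10]
After op 6 (cut(10)): [10 6 2 9 8 5 4 7 3 1 0]
After op 7 (out_shuffle): [10 4 6 7 2 3 9 1 8 0 5]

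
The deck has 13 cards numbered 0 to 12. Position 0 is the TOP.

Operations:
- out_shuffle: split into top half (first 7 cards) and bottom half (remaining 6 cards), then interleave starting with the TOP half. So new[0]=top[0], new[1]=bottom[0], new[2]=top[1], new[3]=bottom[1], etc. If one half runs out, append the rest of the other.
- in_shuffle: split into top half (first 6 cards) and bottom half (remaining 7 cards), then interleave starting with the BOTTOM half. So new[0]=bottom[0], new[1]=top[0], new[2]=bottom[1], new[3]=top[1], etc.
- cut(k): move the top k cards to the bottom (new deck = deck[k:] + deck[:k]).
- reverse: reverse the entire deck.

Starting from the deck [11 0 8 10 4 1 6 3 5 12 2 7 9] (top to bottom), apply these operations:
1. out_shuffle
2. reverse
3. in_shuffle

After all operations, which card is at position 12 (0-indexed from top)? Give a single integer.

Answer: 11

Derivation:
After op 1 (out_shuffle): [11 3 0 5 8 12 10 2 4 7 1 9 6]
After op 2 (reverse): [6 9 1 7 4 2 10 12 8 5 0 3 11]
After op 3 (in_shuffle): [10 6 12 9 8 1 5 7 0 4 3 2 11]
Position 12: card 11.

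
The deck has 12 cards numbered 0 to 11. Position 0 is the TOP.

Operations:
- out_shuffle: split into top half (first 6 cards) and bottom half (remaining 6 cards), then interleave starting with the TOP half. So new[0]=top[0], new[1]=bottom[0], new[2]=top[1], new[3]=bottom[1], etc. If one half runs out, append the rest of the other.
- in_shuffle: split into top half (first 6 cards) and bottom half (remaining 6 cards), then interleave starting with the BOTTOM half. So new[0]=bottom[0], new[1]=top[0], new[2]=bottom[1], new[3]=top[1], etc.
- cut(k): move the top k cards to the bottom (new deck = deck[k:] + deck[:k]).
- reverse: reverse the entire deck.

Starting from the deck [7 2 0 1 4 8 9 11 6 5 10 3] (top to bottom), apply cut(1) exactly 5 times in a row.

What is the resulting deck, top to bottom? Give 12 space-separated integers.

Answer: 8 9 11 6 5 10 3 7 2 0 1 4

Derivation:
After op 1 (cut(1)): [2 0 1 4 8 9 11 6 5 10 3 7]
After op 2 (cut(1)): [0 1 4 8 9 11 6 5 10 3 7 2]
After op 3 (cut(1)): [1 4 8 9 11 6 5 10 3 7 2 0]
After op 4 (cut(1)): [4 8 9 11 6 5 10 3 7 2 0 1]
After op 5 (cut(1)): [8 9 11 6 5 10 3 7 2 0 1 4]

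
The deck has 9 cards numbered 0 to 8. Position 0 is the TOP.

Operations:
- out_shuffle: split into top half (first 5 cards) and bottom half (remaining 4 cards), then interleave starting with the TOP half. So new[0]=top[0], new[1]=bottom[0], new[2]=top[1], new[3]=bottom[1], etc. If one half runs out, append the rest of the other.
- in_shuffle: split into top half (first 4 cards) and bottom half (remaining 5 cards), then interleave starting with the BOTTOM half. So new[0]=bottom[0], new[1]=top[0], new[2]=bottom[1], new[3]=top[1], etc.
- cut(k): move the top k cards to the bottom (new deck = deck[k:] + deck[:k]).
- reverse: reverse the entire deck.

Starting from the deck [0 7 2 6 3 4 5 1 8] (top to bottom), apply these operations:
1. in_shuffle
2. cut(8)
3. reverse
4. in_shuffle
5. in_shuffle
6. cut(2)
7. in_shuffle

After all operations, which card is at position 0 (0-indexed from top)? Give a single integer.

Answer: 5

Derivation:
After op 1 (in_shuffle): [3 0 4 7 5 2 1 6 8]
After op 2 (cut(8)): [8 3 0 4 7 5 2 1 6]
After op 3 (reverse): [6 1 2 5 7 4 0 3 8]
After op 4 (in_shuffle): [7 6 4 1 0 2 3 5 8]
After op 5 (in_shuffle): [0 7 2 6 3 4 5 1 8]
After op 6 (cut(2)): [2 6 3 4 5 1 8 0 7]
After op 7 (in_shuffle): [5 2 1 6 8 3 0 4 7]
Position 0: card 5.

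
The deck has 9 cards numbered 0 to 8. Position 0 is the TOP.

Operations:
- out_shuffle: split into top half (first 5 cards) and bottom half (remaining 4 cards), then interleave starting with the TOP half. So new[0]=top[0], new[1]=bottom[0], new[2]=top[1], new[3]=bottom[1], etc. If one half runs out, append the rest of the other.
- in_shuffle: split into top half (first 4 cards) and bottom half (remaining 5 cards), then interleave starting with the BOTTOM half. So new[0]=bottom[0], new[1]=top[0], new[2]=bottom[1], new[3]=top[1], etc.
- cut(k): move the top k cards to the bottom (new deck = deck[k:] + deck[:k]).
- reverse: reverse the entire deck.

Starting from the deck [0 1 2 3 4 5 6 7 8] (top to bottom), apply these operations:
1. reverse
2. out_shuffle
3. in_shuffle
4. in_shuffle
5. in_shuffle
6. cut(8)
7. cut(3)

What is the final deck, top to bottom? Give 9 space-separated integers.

Answer: 1 6 2 7 3 8 4 0 5

Derivation:
After op 1 (reverse): [8 7 6 5 4 3 2 1 0]
After op 2 (out_shuffle): [8 3 7 2 6 1 5 0 4]
After op 3 (in_shuffle): [6 8 1 3 5 7 0 2 4]
After op 4 (in_shuffle): [5 6 7 8 0 1 2 3 4]
After op 5 (in_shuffle): [0 5 1 6 2 7 3 8 4]
After op 6 (cut(8)): [4 0 5 1 6 2 7 3 8]
After op 7 (cut(3)): [1 6 2 7 3 8 4 0 5]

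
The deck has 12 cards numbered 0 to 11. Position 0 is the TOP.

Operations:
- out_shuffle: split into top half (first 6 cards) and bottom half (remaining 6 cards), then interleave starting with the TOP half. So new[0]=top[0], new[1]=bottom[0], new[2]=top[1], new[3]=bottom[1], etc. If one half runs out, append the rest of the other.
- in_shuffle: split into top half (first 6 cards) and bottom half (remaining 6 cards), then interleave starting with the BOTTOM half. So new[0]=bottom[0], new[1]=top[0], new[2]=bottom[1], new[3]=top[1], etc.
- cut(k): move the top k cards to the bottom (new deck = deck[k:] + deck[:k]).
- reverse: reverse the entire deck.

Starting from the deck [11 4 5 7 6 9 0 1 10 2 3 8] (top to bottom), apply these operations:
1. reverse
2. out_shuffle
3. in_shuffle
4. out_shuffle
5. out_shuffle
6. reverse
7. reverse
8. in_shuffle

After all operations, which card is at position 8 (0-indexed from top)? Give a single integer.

After op 1 (reverse): [8 3 2 10 1 0 9 6 7 5 4 11]
After op 2 (out_shuffle): [8 9 3 6 2 7 10 5 1 4 0 11]
After op 3 (in_shuffle): [10 8 5 9 1 3 4 6 0 2 11 7]
After op 4 (out_shuffle): [10 4 8 6 5 0 9 2 1 11 3 7]
After op 5 (out_shuffle): [10 9 4 2 8 1 6 11 5 3 0 7]
After op 6 (reverse): [7 0 3 5 11 6 1 8 2 4 9 10]
After op 7 (reverse): [10 9 4 2 8 1 6 11 5 3 0 7]
After op 8 (in_shuffle): [6 10 11 9 5 4 3 2 0 8 7 1]
Position 8: card 0.

Answer: 0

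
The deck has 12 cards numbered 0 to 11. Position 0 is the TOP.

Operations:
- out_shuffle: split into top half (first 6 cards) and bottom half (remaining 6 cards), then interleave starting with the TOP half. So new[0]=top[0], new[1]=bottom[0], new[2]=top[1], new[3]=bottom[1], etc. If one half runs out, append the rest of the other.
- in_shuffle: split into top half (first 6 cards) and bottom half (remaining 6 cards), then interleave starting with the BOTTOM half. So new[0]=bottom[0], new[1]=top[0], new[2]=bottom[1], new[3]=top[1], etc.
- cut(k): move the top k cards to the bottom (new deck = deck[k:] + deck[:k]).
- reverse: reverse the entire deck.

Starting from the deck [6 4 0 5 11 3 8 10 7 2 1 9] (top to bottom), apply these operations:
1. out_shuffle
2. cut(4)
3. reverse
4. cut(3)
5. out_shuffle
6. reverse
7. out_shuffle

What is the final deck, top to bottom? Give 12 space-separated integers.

After op 1 (out_shuffle): [6 8 4 10 0 7 5 2 11 1 3 9]
After op 2 (cut(4)): [0 7 5 2 11 1 3 9 6 8 4 10]
After op 3 (reverse): [10 4 8 6 9 3 1 11 2 5 7 0]
After op 4 (cut(3)): [6 9 3 1 11 2 5 7 0 10 4 8]
After op 5 (out_shuffle): [6 5 9 7 3 0 1 10 11 4 2 8]
After op 6 (reverse): [8 2 4 11 10 1 0 3 7 9 5 6]
After op 7 (out_shuffle): [8 0 2 3 4 7 11 9 10 5 1 6]

Answer: 8 0 2 3 4 7 11 9 10 5 1 6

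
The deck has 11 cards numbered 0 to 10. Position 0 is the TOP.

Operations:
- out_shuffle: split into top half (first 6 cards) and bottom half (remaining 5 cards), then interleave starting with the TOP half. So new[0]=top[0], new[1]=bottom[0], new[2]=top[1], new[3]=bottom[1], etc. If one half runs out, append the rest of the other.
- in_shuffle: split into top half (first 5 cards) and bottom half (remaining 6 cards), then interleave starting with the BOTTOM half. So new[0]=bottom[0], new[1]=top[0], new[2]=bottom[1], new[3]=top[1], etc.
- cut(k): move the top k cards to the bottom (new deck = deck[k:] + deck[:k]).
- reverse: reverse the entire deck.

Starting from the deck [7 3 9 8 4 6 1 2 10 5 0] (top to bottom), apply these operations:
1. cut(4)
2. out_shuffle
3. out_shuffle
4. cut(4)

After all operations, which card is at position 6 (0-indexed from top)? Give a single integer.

Answer: 3

Derivation:
After op 1 (cut(4)): [4 6 1 2 10 5 0 7 3 9 8]
After op 2 (out_shuffle): [4 0 6 7 1 3 2 9 10 8 5]
After op 3 (out_shuffle): [4 2 0 9 6 10 7 8 1 5 3]
After op 4 (cut(4)): [6 10 7 8 1 5 3 4 2 0 9]
Position 6: card 3.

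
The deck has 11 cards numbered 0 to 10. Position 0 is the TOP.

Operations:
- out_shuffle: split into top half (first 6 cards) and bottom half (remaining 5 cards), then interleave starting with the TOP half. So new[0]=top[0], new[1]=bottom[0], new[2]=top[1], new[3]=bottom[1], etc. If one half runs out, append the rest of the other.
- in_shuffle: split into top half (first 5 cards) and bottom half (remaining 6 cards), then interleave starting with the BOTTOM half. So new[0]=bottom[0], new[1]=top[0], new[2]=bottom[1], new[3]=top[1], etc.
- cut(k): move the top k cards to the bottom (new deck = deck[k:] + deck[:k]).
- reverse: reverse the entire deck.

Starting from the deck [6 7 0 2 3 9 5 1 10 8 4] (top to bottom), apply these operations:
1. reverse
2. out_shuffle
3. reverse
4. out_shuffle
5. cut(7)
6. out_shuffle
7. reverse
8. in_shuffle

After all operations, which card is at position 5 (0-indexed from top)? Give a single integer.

Answer: 9

Derivation:
After op 1 (reverse): [4 8 10 1 5 9 3 2 0 7 6]
After op 2 (out_shuffle): [4 3 8 2 10 0 1 7 5 6 9]
After op 3 (reverse): [9 6 5 7 1 0 10 2 8 3 4]
After op 4 (out_shuffle): [9 10 6 2 5 8 7 3 1 4 0]
After op 5 (cut(7)): [3 1 4 0 9 10 6 2 5 8 7]
After op 6 (out_shuffle): [3 6 1 2 4 5 0 8 9 7 10]
After op 7 (reverse): [10 7 9 8 0 5 4 2 1 6 3]
After op 8 (in_shuffle): [5 10 4 7 2 9 1 8 6 0 3]
Position 5: card 9.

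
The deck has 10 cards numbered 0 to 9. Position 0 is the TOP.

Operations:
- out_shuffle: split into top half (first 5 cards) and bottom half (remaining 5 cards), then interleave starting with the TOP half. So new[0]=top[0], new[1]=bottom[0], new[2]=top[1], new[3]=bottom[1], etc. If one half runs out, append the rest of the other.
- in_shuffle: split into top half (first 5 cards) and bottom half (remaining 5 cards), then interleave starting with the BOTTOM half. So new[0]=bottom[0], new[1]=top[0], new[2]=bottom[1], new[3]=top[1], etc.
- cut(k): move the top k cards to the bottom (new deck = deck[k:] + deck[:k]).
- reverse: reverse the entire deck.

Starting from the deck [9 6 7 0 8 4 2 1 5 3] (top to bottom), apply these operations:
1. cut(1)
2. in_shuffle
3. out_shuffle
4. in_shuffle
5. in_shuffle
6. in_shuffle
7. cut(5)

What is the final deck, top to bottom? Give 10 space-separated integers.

After op 1 (cut(1)): [6 7 0 8 4 2 1 5 3 9]
After op 2 (in_shuffle): [2 6 1 7 5 0 3 8 9 4]
After op 3 (out_shuffle): [2 0 6 3 1 8 7 9 5 4]
After op 4 (in_shuffle): [8 2 7 0 9 6 5 3 4 1]
After op 5 (in_shuffle): [6 8 5 2 3 7 4 0 1 9]
After op 6 (in_shuffle): [7 6 4 8 0 5 1 2 9 3]
After op 7 (cut(5)): [5 1 2 9 3 7 6 4 8 0]

Answer: 5 1 2 9 3 7 6 4 8 0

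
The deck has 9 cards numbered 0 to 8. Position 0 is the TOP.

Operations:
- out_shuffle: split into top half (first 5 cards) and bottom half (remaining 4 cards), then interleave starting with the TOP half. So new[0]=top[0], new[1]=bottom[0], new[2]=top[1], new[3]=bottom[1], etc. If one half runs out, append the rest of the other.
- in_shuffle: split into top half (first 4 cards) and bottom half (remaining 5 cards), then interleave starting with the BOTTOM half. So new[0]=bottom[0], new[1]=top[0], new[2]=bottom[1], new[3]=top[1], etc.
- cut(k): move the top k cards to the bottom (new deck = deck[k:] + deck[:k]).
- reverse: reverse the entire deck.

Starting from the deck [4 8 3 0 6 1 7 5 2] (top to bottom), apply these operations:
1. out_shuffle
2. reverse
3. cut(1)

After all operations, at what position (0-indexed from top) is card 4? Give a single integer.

Answer: 7

Derivation:
After op 1 (out_shuffle): [4 1 8 7 3 5 0 2 6]
After op 2 (reverse): [6 2 0 5 3 7 8 1 4]
After op 3 (cut(1)): [2 0 5 3 7 8 1 4 6]
Card 4 is at position 7.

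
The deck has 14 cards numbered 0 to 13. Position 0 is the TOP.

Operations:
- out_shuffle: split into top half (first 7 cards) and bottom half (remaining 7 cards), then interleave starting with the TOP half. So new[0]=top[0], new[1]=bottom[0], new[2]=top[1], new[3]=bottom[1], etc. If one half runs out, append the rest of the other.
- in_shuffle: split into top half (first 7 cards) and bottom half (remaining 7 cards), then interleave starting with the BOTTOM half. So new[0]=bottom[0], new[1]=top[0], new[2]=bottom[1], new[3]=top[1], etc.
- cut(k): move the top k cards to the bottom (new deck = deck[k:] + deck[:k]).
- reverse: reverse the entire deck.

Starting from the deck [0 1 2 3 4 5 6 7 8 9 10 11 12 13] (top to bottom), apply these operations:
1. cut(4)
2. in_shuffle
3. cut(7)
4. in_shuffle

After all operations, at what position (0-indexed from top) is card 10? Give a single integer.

After op 1 (cut(4)): [4 5 6 7 8 9 10 11 12 13 0 1 2 3]
After op 2 (in_shuffle): [11 4 12 5 13 6 0 7 1 8 2 9 3 10]
After op 3 (cut(7)): [7 1 8 2 9 3 10 11 4 12 5 13 6 0]
After op 4 (in_shuffle): [11 7 4 1 12 8 5 2 13 9 6 3 0 10]
Card 10 is at position 13.

Answer: 13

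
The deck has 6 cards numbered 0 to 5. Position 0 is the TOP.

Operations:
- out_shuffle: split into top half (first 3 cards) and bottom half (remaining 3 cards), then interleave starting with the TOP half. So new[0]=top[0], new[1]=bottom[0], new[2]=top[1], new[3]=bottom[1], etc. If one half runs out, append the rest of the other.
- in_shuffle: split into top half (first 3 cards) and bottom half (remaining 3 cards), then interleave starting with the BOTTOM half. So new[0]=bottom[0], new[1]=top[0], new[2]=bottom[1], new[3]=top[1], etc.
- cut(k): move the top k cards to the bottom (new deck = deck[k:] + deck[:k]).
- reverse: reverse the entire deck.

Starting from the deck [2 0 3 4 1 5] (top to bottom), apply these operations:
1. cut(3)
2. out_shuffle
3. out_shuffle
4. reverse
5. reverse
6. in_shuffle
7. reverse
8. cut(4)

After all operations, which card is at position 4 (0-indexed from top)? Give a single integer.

After op 1 (cut(3)): [4 1 5 2 0 3]
After op 2 (out_shuffle): [4 2 1 0 5 3]
After op 3 (out_shuffle): [4 0 2 5 1 3]
After op 4 (reverse): [3 1 5 2 0 4]
After op 5 (reverse): [4 0 2 5 1 3]
After op 6 (in_shuffle): [5 4 1 0 3 2]
After op 7 (reverse): [2 3 0 1 4 5]
After op 8 (cut(4)): [4 5 2 3 0 1]
Position 4: card 0.

Answer: 0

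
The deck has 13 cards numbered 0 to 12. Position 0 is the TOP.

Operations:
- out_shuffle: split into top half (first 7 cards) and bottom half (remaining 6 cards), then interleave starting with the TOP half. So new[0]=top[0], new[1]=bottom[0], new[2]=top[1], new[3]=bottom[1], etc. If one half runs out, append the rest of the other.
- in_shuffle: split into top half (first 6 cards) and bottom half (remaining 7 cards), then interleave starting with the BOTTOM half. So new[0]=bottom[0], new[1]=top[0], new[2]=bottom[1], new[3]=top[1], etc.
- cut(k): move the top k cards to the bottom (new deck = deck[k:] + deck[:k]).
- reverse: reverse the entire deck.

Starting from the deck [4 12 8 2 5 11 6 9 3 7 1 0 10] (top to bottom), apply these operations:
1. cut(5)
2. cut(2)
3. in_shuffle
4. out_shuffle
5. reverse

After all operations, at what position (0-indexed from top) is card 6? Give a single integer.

After op 1 (cut(5)): [11 6 9 3 7 1 0 10 4 12 8 2 5]
After op 2 (cut(2)): [9 3 7 1 0 10 4 12 8 2 5 11 6]
After op 3 (in_shuffle): [4 9 12 3 8 7 2 1 5 0 11 10 6]
After op 4 (out_shuffle): [4 1 9 5 12 0 3 11 8 10 7 6 2]
After op 5 (reverse): [2 6 7 10 8 11 3 0 12 5 9 1 4]
Card 6 is at position 1.

Answer: 1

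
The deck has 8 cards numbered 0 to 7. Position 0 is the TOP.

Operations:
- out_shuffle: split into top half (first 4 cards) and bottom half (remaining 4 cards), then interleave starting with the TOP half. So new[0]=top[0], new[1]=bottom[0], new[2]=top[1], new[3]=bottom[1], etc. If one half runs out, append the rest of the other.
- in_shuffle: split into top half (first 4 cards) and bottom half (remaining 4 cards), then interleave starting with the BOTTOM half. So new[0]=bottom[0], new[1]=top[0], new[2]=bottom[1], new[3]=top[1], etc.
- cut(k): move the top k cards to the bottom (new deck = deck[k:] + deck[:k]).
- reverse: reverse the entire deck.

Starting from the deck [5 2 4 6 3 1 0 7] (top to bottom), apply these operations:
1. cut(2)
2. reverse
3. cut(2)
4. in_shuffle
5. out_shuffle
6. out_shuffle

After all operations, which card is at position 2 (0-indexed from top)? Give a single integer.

After op 1 (cut(2)): [4 6 3 1 0 7 5 2]
After op 2 (reverse): [2 5 7 0 1 3 6 4]
After op 3 (cut(2)): [7 0 1 3 6 4 2 5]
After op 4 (in_shuffle): [6 7 4 0 2 1 5 3]
After op 5 (out_shuffle): [6 2 7 1 4 5 0 3]
After op 6 (out_shuffle): [6 4 2 5 7 0 1 3]
Position 2: card 2.

Answer: 2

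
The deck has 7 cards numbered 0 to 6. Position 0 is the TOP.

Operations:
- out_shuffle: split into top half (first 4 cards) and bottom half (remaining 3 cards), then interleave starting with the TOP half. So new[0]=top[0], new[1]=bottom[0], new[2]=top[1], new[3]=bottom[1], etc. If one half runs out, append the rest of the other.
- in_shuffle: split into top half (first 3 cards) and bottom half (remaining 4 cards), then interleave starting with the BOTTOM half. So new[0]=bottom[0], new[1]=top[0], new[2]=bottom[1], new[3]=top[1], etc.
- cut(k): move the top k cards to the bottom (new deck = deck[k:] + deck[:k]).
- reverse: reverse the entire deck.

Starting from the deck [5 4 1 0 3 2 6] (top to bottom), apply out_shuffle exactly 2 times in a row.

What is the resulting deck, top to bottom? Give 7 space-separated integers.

After op 1 (out_shuffle): [5 3 4 2 1 6 0]
After op 2 (out_shuffle): [5 1 3 6 4 0 2]

Answer: 5 1 3 6 4 0 2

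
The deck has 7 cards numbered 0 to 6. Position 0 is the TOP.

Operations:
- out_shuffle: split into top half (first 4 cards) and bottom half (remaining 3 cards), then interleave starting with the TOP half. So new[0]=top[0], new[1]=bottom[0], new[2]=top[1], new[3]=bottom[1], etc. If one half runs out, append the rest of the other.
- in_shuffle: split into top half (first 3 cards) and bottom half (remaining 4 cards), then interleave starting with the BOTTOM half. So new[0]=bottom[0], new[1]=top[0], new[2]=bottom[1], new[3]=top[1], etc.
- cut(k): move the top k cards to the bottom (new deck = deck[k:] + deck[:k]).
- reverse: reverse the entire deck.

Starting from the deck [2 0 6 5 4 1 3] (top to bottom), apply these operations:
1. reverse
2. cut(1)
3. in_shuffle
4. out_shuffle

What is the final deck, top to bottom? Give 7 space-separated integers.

Answer: 6 2 1 5 0 3 4

Derivation:
After op 1 (reverse): [3 1 4 5 6 0 2]
After op 2 (cut(1)): [1 4 5 6 0 2 3]
After op 3 (in_shuffle): [6 1 0 4 2 5 3]
After op 4 (out_shuffle): [6 2 1 5 0 3 4]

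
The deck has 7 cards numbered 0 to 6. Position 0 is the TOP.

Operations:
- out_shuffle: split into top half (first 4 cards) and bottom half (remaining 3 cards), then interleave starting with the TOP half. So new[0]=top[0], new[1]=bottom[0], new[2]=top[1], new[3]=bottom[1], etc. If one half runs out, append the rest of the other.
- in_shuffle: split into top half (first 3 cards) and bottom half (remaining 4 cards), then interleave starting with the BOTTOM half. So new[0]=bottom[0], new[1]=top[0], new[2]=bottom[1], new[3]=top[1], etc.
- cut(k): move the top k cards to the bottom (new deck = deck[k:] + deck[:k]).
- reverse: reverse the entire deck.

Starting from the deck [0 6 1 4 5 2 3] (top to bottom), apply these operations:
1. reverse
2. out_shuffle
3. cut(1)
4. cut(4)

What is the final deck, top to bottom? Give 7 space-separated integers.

After op 1 (reverse): [3 2 5 4 1 6 0]
After op 2 (out_shuffle): [3 1 2 6 5 0 4]
After op 3 (cut(1)): [1 2 6 5 0 4 3]
After op 4 (cut(4)): [0 4 3 1 2 6 5]

Answer: 0 4 3 1 2 6 5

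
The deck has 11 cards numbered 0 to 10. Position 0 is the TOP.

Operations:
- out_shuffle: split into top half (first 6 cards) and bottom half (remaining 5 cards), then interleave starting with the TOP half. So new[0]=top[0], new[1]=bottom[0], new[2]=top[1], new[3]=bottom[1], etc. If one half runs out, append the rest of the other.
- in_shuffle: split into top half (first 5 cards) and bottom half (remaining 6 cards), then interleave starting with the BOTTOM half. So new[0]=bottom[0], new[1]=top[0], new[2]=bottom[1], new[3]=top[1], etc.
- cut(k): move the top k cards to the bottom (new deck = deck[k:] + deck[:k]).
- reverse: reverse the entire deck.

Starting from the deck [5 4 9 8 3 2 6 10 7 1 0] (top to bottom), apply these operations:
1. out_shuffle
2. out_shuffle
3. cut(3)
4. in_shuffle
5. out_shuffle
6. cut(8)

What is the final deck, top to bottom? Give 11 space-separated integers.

Answer: 7 6 3 9 5 1 10 2 8 4 0

Derivation:
After op 1 (out_shuffle): [5 6 4 10 9 7 8 1 3 0 2]
After op 2 (out_shuffle): [5 8 6 1 4 3 10 0 9 2 7]
After op 3 (cut(3)): [1 4 3 10 0 9 2 7 5 8 6]
After op 4 (in_shuffle): [9 1 2 4 7 3 5 10 8 0 6]
After op 5 (out_shuffle): [9 5 1 10 2 8 4 0 7 6 3]
After op 6 (cut(8)): [7 6 3 9 5 1 10 2 8 4 0]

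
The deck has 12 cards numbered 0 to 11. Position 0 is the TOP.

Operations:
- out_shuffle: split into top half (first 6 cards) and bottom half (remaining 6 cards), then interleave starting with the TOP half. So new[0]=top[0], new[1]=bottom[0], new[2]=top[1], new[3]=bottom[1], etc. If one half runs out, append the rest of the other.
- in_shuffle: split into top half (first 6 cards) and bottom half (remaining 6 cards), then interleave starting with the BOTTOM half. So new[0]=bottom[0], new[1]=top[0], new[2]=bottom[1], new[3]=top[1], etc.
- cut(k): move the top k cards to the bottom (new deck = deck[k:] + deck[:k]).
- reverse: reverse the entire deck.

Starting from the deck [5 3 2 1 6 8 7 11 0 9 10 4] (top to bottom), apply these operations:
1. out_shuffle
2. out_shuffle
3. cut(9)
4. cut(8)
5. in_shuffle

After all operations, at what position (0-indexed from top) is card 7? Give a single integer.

Answer: 6

Derivation:
After op 1 (out_shuffle): [5 7 3 11 2 0 1 9 6 10 8 4]
After op 2 (out_shuffle): [5 1 7 9 3 6 11 10 2 8 0 4]
After op 3 (cut(9)): [8 0 4 5 1 7 9 3 6 11 10 2]
After op 4 (cut(8)): [6 11 10 2 8 0 4 5 1 7 9 3]
After op 5 (in_shuffle): [4 6 5 11 1 10 7 2 9 8 3 0]
Card 7 is at position 6.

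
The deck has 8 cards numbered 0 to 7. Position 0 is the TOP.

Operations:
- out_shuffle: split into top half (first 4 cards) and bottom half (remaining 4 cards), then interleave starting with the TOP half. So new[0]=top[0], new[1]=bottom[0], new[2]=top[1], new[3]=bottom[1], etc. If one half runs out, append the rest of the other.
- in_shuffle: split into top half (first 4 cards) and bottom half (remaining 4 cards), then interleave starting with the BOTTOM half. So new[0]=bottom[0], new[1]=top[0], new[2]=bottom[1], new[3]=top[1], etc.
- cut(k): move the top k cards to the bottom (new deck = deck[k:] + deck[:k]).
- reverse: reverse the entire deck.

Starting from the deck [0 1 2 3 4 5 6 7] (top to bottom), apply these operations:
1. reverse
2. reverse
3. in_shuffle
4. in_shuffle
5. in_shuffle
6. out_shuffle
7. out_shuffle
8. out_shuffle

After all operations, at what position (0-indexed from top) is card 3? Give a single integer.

After op 1 (reverse): [7 6 5 4 3 2 1 0]
After op 2 (reverse): [0 1 2 3 4 5 6 7]
After op 3 (in_shuffle): [4 0 5 1 6 2 7 3]
After op 4 (in_shuffle): [6 4 2 0 7 5 3 1]
After op 5 (in_shuffle): [7 6 5 4 3 2 1 0]
After op 6 (out_shuffle): [7 3 6 2 5 1 4 0]
After op 7 (out_shuffle): [7 5 3 1 6 4 2 0]
After op 8 (out_shuffle): [7 6 5 4 3 2 1 0]
Card 3 is at position 4.

Answer: 4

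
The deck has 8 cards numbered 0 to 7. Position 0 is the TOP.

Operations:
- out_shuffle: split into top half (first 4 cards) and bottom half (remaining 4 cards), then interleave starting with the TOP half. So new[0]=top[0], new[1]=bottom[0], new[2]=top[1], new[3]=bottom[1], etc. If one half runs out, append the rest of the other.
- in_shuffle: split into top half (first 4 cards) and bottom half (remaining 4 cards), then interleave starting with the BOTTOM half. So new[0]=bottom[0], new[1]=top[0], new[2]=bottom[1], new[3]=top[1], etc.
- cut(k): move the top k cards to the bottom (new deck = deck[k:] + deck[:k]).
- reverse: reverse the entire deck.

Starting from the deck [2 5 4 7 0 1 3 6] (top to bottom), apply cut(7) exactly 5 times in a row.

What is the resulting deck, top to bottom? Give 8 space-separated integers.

Answer: 7 0 1 3 6 2 5 4

Derivation:
After op 1 (cut(7)): [6 2 5 4 7 0 1 3]
After op 2 (cut(7)): [3 6 2 5 4 7 0 1]
After op 3 (cut(7)): [1 3 6 2 5 4 7 0]
After op 4 (cut(7)): [0 1 3 6 2 5 4 7]
After op 5 (cut(7)): [7 0 1 3 6 2 5 4]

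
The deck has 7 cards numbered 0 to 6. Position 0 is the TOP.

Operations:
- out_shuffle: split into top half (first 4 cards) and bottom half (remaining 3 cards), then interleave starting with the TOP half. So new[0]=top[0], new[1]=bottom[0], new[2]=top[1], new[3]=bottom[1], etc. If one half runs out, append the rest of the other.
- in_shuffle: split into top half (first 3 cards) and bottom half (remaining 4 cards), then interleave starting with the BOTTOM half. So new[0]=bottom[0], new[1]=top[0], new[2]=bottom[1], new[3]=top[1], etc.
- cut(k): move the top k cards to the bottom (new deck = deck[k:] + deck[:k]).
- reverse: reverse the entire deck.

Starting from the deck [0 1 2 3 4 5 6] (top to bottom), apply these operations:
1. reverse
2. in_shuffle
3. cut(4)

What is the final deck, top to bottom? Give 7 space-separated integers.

After op 1 (reverse): [6 5 4 3 2 1 0]
After op 2 (in_shuffle): [3 6 2 5 1 4 0]
After op 3 (cut(4)): [1 4 0 3 6 2 5]

Answer: 1 4 0 3 6 2 5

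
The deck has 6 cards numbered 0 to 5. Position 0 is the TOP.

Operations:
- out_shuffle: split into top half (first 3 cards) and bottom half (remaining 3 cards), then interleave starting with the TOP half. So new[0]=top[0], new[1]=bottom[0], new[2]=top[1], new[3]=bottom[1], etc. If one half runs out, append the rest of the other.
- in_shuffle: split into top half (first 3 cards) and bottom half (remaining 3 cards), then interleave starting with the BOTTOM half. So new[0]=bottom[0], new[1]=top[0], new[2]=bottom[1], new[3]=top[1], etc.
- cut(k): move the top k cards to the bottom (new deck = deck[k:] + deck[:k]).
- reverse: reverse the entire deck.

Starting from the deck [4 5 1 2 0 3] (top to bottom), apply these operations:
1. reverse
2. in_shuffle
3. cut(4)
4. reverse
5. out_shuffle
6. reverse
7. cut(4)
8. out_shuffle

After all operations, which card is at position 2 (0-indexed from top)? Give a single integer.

Answer: 0

Derivation:
After op 1 (reverse): [3 0 2 1 5 4]
After op 2 (in_shuffle): [1 3 5 0 4 2]
After op 3 (cut(4)): [4 2 1 3 5 0]
After op 4 (reverse): [0 5 3 1 2 4]
After op 5 (out_shuffle): [0 1 5 2 3 4]
After op 6 (reverse): [4 3 2 5 1 0]
After op 7 (cut(4)): [1 0 4 3 2 5]
After op 8 (out_shuffle): [1 3 0 2 4 5]
Position 2: card 0.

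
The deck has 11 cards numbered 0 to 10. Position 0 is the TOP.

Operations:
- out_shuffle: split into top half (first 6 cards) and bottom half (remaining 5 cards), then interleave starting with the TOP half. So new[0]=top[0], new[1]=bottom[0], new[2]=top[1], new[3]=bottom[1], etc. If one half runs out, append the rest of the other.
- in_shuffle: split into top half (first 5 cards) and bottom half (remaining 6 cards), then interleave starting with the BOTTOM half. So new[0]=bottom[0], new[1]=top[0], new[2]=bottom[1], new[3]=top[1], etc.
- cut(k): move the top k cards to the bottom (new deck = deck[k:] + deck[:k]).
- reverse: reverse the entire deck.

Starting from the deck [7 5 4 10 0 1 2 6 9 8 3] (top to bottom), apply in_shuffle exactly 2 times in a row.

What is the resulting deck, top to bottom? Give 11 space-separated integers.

After op 1 (in_shuffle): [1 7 2 5 6 4 9 10 8 0 3]
After op 2 (in_shuffle): [4 1 9 7 10 2 8 5 0 6 3]

Answer: 4 1 9 7 10 2 8 5 0 6 3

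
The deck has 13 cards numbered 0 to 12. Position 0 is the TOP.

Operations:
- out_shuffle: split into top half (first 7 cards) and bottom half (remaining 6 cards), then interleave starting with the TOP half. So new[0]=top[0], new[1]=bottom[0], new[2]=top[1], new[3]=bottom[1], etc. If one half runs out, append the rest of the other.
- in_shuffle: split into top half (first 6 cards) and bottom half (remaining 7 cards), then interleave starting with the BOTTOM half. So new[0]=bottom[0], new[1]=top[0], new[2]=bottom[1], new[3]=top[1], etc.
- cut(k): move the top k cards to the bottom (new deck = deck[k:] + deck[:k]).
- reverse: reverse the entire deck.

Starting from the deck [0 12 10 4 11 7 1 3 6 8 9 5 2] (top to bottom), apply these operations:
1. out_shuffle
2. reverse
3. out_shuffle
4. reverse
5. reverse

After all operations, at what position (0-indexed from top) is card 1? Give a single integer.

After op 1 (out_shuffle): [0 3 12 6 10 8 4 9 11 5 7 2 1]
After op 2 (reverse): [1 2 7 5 11 9 4 8 10 6 12 3 0]
After op 3 (out_shuffle): [1 8 2 10 7 6 5 12 11 3 9 0 4]
After op 4 (reverse): [4 0 9 3 11 12 5 6 7 10 2 8 1]
After op 5 (reverse): [1 8 2 10 7 6 5 12 11 3 9 0 4]
Card 1 is at position 0.

Answer: 0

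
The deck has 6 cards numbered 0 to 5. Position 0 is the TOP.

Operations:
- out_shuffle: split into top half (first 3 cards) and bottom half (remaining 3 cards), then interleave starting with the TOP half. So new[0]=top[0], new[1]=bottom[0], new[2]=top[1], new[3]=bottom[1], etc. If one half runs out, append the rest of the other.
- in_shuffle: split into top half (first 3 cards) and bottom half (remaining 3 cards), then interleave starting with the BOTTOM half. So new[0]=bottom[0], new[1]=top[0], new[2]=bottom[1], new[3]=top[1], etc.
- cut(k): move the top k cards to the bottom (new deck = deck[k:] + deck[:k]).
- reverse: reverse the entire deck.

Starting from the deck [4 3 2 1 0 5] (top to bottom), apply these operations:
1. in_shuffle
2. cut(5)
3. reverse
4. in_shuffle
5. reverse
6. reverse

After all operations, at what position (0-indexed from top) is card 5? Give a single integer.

Answer: 1

Derivation:
After op 1 (in_shuffle): [1 4 0 3 5 2]
After op 2 (cut(5)): [2 1 4 0 3 5]
After op 3 (reverse): [5 3 0 4 1 2]
After op 4 (in_shuffle): [4 5 1 3 2 0]
After op 5 (reverse): [0 2 3 1 5 4]
After op 6 (reverse): [4 5 1 3 2 0]
Card 5 is at position 1.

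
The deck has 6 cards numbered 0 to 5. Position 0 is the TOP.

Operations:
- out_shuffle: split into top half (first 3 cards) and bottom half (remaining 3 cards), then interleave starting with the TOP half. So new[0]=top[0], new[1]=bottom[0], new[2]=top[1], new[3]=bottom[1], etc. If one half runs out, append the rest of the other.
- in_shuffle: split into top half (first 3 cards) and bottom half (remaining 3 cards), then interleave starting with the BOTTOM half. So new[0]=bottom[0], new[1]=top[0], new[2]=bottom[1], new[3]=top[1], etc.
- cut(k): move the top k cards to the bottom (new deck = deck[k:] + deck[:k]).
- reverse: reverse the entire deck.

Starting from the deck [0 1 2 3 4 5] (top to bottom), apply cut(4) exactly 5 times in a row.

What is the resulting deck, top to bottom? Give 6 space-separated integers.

Answer: 2 3 4 5 0 1

Derivation:
After op 1 (cut(4)): [4 5 0 1 2 3]
After op 2 (cut(4)): [2 3 4 5 0 1]
After op 3 (cut(4)): [0 1 2 3 4 5]
After op 4 (cut(4)): [4 5 0 1 2 3]
After op 5 (cut(4)): [2 3 4 5 0 1]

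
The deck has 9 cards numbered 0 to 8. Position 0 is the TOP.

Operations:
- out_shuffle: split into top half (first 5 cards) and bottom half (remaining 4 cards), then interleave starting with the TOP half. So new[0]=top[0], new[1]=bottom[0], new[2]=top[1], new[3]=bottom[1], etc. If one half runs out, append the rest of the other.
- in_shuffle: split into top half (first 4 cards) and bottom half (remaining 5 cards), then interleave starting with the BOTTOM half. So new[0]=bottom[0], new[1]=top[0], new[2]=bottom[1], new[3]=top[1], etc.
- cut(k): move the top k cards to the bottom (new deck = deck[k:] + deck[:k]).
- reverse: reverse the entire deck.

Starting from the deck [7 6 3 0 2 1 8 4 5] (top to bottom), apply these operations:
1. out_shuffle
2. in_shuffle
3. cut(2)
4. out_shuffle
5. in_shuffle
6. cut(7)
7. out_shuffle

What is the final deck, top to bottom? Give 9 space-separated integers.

Answer: 2 8 5 6 0 1 4 7 3

Derivation:
After op 1 (out_shuffle): [7 1 6 8 3 4 0 5 2]
After op 2 (in_shuffle): [3 7 4 1 0 6 5 8 2]
After op 3 (cut(2)): [4 1 0 6 5 8 2 3 7]
After op 4 (out_shuffle): [4 8 1 2 0 3 6 7 5]
After op 5 (in_shuffle): [0 4 3 8 6 1 7 2 5]
After op 6 (cut(7)): [2 5 0 4 3 8 6 1 7]
After op 7 (out_shuffle): [2 8 5 6 0 1 4 7 3]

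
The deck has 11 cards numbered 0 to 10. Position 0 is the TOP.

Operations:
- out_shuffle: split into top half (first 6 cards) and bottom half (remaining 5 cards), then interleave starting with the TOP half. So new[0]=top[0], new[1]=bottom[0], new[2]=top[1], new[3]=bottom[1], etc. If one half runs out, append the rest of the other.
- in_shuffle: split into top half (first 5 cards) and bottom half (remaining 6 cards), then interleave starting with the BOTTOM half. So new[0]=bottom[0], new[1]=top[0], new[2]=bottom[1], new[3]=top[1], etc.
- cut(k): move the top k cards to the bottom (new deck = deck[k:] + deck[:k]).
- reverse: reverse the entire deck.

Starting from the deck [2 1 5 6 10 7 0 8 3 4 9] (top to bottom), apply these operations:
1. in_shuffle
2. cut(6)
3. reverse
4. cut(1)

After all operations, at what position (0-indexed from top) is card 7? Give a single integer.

After op 1 (in_shuffle): [7 2 0 1 8 5 3 6 4 10 9]
After op 2 (cut(6)): [3 6 4 10 9 7 2 0 1 8 5]
After op 3 (reverse): [5 8 1 0 2 7 9 10 4 6 3]
After op 4 (cut(1)): [8 1 0 2 7 9 10 4 6 3 5]
Card 7 is at position 4.

Answer: 4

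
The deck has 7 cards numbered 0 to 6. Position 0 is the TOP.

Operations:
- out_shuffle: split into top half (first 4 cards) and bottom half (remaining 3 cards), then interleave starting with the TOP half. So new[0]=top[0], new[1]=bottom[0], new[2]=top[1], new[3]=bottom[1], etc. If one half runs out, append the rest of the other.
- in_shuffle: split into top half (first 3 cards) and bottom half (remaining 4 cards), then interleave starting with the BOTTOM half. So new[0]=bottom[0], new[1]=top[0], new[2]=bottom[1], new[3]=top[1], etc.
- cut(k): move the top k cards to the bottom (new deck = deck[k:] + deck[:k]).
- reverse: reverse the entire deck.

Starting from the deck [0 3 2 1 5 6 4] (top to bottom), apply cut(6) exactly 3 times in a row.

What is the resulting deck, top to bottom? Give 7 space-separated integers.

After op 1 (cut(6)): [4 0 3 2 1 5 6]
After op 2 (cut(6)): [6 4 0 3 2 1 5]
After op 3 (cut(6)): [5 6 4 0 3 2 1]

Answer: 5 6 4 0 3 2 1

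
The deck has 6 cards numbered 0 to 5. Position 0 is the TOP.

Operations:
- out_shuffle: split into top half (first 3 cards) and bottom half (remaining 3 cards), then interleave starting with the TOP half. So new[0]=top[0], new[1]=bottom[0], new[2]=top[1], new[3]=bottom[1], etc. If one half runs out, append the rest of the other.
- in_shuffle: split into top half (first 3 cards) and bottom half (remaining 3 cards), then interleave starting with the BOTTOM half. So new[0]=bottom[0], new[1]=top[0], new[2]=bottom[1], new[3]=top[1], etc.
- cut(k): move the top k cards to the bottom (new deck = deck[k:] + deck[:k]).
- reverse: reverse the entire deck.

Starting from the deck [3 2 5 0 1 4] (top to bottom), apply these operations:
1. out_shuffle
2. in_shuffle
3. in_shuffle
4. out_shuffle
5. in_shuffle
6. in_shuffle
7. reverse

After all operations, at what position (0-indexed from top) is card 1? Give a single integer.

Answer: 1

Derivation:
After op 1 (out_shuffle): [3 0 2 1 5 4]
After op 2 (in_shuffle): [1 3 5 0 4 2]
After op 3 (in_shuffle): [0 1 4 3 2 5]
After op 4 (out_shuffle): [0 3 1 2 4 5]
After op 5 (in_shuffle): [2 0 4 3 5 1]
After op 6 (in_shuffle): [3 2 5 0 1 4]
After op 7 (reverse): [4 1 0 5 2 3]
Card 1 is at position 1.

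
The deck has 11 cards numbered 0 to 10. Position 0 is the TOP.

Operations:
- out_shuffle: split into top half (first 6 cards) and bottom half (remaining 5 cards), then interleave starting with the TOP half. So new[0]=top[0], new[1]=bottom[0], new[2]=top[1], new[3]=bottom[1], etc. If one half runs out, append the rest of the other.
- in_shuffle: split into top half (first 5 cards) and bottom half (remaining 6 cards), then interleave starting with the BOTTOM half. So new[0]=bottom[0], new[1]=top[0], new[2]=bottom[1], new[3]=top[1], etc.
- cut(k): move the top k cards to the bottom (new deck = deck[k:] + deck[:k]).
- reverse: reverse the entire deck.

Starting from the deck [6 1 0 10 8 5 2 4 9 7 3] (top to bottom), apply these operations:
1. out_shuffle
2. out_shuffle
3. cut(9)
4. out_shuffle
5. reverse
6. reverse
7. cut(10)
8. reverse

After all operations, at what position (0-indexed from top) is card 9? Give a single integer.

After op 1 (out_shuffle): [6 2 1 4 0 9 10 7 8 3 5]
After op 2 (out_shuffle): [6 10 2 7 1 8 4 3 0 5 9]
After op 3 (cut(9)): [5 9 6 10 2 7 1 8 4 3 0]
After op 4 (out_shuffle): [5 1 9 8 6 4 10 3 2 0 7]
After op 5 (reverse): [7 0 2 3 10 4 6 8 9 1 5]
After op 6 (reverse): [5 1 9 8 6 4 10 3 2 0 7]
After op 7 (cut(10)): [7 5 1 9 8 6 4 10 3 2 0]
After op 8 (reverse): [0 2 3 10 4 6 8 9 1 5 7]
Card 9 is at position 7.

Answer: 7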